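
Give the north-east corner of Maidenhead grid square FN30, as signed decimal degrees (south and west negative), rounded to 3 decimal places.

41.000, -72.000

Field F=5, N=13: +5·20° lon, +13·10° lat → SW at lon -80°, lat 40°.
Square 3, 0: +3·2° lon, +0·1° lat → SW at lon -74°, lat 40°.
Cell spans 2° lon × 1° lat. NE corner is SW corner plus one full cell.
latitude 41.000, longitude -72.000.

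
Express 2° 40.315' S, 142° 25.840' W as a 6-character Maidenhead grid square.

Offset from 180°W / 90°S: lon 37.5693°, lat 87.3281°.
Field: 37.5693/20 → 1 → B, 87.3281/10 → 8 → I; chars BI.
Square: 17.5693/2 → 8, 7.3281/1 → 7; chars 87.
Subsquare: 1.5693/0.0833333 → 18 → s, 0.3281/0.0416667 → 7 → h; chars sh.

BI87sh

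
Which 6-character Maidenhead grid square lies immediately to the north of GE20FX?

GE21fa

Latitude subsquare x = 23; +1 → 24, wraps to 0 = a, carry into square.
Latitude square 0; +1 → 1.
The longitude characters are unchanged.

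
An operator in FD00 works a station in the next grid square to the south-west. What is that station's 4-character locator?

EC99

Longitude square 0; −1 → -1, wraps to 9, carry into field.
Longitude field F = 5; −1 → 4 = E.
Latitude square 0; −1 → -1, wraps to 9, carry into field.
Latitude field D = 3; −1 → 2 = C.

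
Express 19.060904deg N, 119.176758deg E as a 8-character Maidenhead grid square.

OK99ob14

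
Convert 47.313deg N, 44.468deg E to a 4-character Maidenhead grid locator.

LN27

Add 180° to longitude and 90° to latitude: 224.47, 137.31.
Field: 224.47/20 → 11 → L, 137.31/10 → 13 → N; chars LN.
Square: 4.47/2 → 2, 7.31/1 → 7; chars 27.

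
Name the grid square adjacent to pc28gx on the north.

PC29ga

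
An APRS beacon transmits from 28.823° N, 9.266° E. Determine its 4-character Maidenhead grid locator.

JL48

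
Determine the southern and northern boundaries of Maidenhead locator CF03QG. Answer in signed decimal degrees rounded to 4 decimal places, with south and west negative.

Field C=2, F=5: +2·20° lon, +5·10° lat → SW at lon -140°, lat -40°.
Square 0, 3: +0·2° lon, +3·1° lat → SW at lon -140°, lat -37°.
Subsquare q=16, g=6: +16·0.0833333° lon, +6·0.0416667° lat → SW at lon -138.667°, lat -36.75°.
Cell spans 0.0833333° lon × 0.0416667° lat.
south -36.7500, north -36.7083.

-36.7500, -36.7083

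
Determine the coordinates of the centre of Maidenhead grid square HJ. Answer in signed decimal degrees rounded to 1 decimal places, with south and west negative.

Field H=7, J=9: +7·20° lon, +9·10° lat → SW at lon -40°, lat 0°.
Cell spans 20° lon × 10° lat. Centre is SW corner plus half of each.
latitude 5.0, longitude -30.0.

5.0, -30.0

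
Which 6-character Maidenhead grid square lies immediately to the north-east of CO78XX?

CO89aa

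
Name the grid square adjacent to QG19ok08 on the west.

QG19nk98

Longitude extended square 0; −1 → -1, wraps to 9, carry into subsquare.
Longitude subsquare o = 14; −1 → 13 = n.
The latitude characters are unchanged.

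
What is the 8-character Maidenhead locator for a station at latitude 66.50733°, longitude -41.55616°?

Offset from 180°W / 90°S: lon 138.44384°, lat 156.50733°.
Field (20°×10°, letters A–R): lon ⌊138.44384/20⌋ = 6 → G; lat ⌊156.50733/10⌋ = 15 → P.
Square (2°×1°, digits 0–9): lon ⌊18.44384/2⌋ = 9; lat ⌊6.50733/1⌋ = 6.
Subsquare (5′×2.5′, letters a–x): lon ⌊0.44384/0.0833333⌋ = 5 → f; lat ⌊0.50733/0.0416667⌋ = 12 → m.
Extended square (30″×15″, digits 0–9): lon ⌊0.02717/0.00833333⌋ = 3; lat ⌊0.00733/0.00416667⌋ = 1.

GP96fm31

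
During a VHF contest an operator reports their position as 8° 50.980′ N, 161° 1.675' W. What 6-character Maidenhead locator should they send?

Add 180° to longitude and 90° to latitude: 18.9721, 98.8497.
Field: 18.9721/20 → 0 → A, 98.8497/10 → 9 → J; chars AJ.
Square: 18.9721/2 → 9, 8.8497/1 → 8; chars 98.
Subsquare: 0.9721/0.0833333 → 11 → l, 0.8497/0.0416667 → 20 → u; chars lu.

AJ98lu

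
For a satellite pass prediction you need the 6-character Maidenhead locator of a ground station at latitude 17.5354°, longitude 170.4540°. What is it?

RK57fm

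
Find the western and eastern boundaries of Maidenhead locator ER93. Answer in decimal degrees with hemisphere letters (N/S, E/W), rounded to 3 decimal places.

82.000° W, 80.000° W

Field E=4, R=17: +4·20° lon, +17·10° lat → SW at lon -100°, lat 80°.
Square 9, 3: +9·2° lon, +3·1° lat → SW at lon -82°, lat 83°.
Cell spans 2° lon × 1° lat.
west 82.000° W, east 80.000° W.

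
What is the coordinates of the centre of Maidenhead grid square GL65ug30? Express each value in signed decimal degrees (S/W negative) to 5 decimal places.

25.25208, -46.30417

Field G=6, L=11: +6·20° lon, +11·10° lat → SW at lon -60°, lat 20°.
Square 6, 5: +6·2° lon, +5·1° lat → SW at lon -48°, lat 25°.
Subsquare u=20, g=6: +20·0.0833333° lon, +6·0.0416667° lat → SW at lon -46.3333°, lat 25.25°.
Extended square 3, 0: +3·0.00833333° lon, +0·0.00416667° lat → SW at lon -46.3083°, lat 25.25°.
Cell spans 0.00833333° lon × 0.00416667° lat. Centre is SW corner plus half of each.
latitude 25.25208, longitude -46.30417.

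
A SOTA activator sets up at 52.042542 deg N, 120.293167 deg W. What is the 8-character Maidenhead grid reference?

Offset from 180°W / 90°S: lon 59.70683°, lat 142.04254°.
Field: lon ⌊59.70683/20⌋ = 2 → C; lat ⌊142.04254/10⌋ = 14 → O.
Square: lon ⌊19.70683/2⌋ = 9; lat ⌊2.04254/1⌋ = 2.
Subsquare: lon ⌊1.70683/0.0833333⌋ = 20 → u; lat ⌊0.04254/0.0416667⌋ = 1 → b.
Extended square: lon ⌊0.04017/0.00833333⌋ = 4; lat ⌊0.00088/0.00416667⌋ = 0.

CO92ub40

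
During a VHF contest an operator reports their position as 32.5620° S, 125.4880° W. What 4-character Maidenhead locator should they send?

CF77

Add 180° to longitude and 90° to latitude: 54.51, 57.44.
Field: 54.51/20 → 2 → C, 57.44/10 → 5 → F; chars CF.
Square: 14.51/2 → 7, 7.44/1 → 7; chars 77.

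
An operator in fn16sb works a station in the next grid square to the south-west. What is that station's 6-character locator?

Longitude subsquare s = 18; −1 → 17 = r.
Latitude subsquare b = 1; −1 → 0 = a.

FN16ra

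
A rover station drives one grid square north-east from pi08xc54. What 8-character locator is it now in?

PI08xc65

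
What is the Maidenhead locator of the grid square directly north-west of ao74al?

AO64xm

Longitude subsquare a = 0; −1 → -1, wraps to 23 = x, carry into square.
Longitude square 7; −1 → 6.
Latitude subsquare l = 11; +1 → 12 = m.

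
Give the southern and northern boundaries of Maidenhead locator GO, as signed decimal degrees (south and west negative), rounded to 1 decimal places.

50.0, 60.0

Field G=6, O=14: +6·20° lon, +14·10° lat → SW at lon -60°, lat 50°.
Cell spans 20° lon × 10° lat.
south 50.0, north 60.0.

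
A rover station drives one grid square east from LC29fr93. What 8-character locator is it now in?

LC29gr03

Longitude extended square 9; +1 → 10, wraps to 0, carry into subsquare.
Longitude subsquare f = 5; +1 → 6 = g.
The latitude characters are unchanged.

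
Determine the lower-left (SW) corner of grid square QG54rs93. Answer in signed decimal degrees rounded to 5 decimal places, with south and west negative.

Field Q=16, G=6: +16·20° lon, +6·10° lat → SW at lon 140°, lat -30°.
Square 5, 4: +5·2° lon, +4·1° lat → SW at lon 150°, lat -26°.
Subsquare r=17, s=18: +17·0.0833333° lon, +18·0.0416667° lat → SW at lon 151.417°, lat -25.25°.
Extended square 9, 3: +9·0.00833333° lon, +3·0.00416667° lat → SW at lon 151.492°, lat -25.2375°.
latitude -25.23750, longitude 151.49167.

-25.23750, 151.49167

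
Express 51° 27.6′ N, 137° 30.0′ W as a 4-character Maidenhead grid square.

CO11

Add 180° to longitude and 90° to latitude: 42.50, 141.46.
Field: lon ⌊42.50/20⌋ = 2 → C; lat ⌊141.46/10⌋ = 14 → O.
Square: lon ⌊2.50/2⌋ = 1; lat ⌊1.46/1⌋ = 1.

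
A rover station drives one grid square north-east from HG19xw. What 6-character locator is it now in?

Longitude subsquare x = 23; +1 → 24, wraps to 0 = a, carry into square.
Longitude square 1; +1 → 2.
Latitude subsquare w = 22; +1 → 23 = x.

HG29ax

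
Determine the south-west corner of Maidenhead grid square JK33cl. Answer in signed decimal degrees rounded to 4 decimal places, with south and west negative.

13.4583, 6.1667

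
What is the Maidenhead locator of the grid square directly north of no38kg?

Latitude subsquare g = 6; +1 → 7 = h.
The longitude characters are unchanged.

NO38kh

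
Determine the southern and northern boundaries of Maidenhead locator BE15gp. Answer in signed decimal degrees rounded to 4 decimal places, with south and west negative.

-44.3750, -44.3333

Field B=1, E=4: +1·20° lon, +4·10° lat → SW at lon -160°, lat -50°.
Square 1, 5: +1·2° lon, +5·1° lat → SW at lon -158°, lat -45°.
Subsquare g=6, p=15: +6·0.0833333° lon, +15·0.0416667° lat → SW at lon -157.5°, lat -44.375°.
Cell spans 0.0833333° lon × 0.0416667° lat.
south -44.3750, north -44.3333.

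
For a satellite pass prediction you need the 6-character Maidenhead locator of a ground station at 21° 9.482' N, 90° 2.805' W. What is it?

EL41xd

Shift to the Maidenhead origin (180°W, 90°S): lon 89.9532, lat 111.1580.
Field (20°×10°, letters A–R): lon ⌊89.9532/20⌋ = 4 → E; lat ⌊111.1580/10⌋ = 11 → L.
Square (2°×1°, digits 0–9): lon ⌊9.9532/2⌋ = 4; lat ⌊1.1580/1⌋ = 1.
Subsquare (5′×2.5′, letters a–x): lon ⌊1.9532/0.0833333⌋ = 23 → x; lat ⌊0.1580/0.0416667⌋ = 3 → d.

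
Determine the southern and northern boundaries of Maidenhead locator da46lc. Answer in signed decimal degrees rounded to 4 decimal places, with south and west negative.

Field D=3, A=0: +3·20° lon, +0·10° lat → SW at lon -120°, lat -90°.
Square 4, 6: +4·2° lon, +6·1° lat → SW at lon -112°, lat -84°.
Subsquare l=11, c=2: +11·0.0833333° lon, +2·0.0416667° lat → SW at lon -111.083°, lat -83.9167°.
Cell spans 0.0833333° lon × 0.0416667° lat.
south -83.9167, north -83.8750.

-83.9167, -83.8750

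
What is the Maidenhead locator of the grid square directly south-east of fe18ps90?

Longitude extended square 9; +1 → 10, wraps to 0, carry into subsquare.
Longitude subsquare p = 15; +1 → 16 = q.
Latitude extended square 0; −1 → -1, wraps to 9, carry into subsquare.
Latitude subsquare s = 18; −1 → 17 = r.

FE18qr09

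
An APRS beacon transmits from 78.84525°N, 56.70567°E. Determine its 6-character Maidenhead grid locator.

Offset from 180°W / 90°S: lon 236.7057°, lat 168.8452°.
Field (20°×10°, letters A–R): lon ⌊236.7057/20⌋ = 11 → L; lat ⌊168.8452/10⌋ = 16 → Q.
Square (2°×1°, digits 0–9): lon ⌊16.7057/2⌋ = 8; lat ⌊8.8452/1⌋ = 8.
Subsquare (5′×2.5′, letters a–x): lon ⌊0.7057/0.0833333⌋ = 8 → i; lat ⌊0.8452/0.0416667⌋ = 20 → u.

LQ88iu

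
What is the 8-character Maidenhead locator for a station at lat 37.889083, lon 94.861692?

Offset from 180°W / 90°S: lon 274.86169°, lat 127.88908°.
Field: lon ⌊274.86169/20⌋ = 13 → N; lat ⌊127.88908/10⌋ = 12 → M.
Square: lon ⌊14.86169/2⌋ = 7; lat ⌊7.88908/1⌋ = 7.
Subsquare: lon ⌊0.86169/0.0833333⌋ = 10 → k; lat ⌊0.88908/0.0416667⌋ = 21 → v.
Extended square: lon ⌊0.02836/0.00833333⌋ = 3; lat ⌊0.01408/0.00416667⌋ = 3.

NM77kv33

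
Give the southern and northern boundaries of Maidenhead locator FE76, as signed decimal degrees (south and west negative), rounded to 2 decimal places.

Field F=5, E=4: +5·20° lon, +4·10° lat → SW at lon -80°, lat -50°.
Square 7, 6: +7·2° lon, +6·1° lat → SW at lon -66°, lat -44°.
Cell spans 2° lon × 1° lat.
south -44.00, north -43.00.

-44.00, -43.00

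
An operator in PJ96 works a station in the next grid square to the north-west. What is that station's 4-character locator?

Longitude square 9; −1 → 8.
Latitude square 6; +1 → 7.

PJ87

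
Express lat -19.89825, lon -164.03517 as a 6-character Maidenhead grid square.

AH70xc

Add 180° to longitude and 90° to latitude: 15.9648, 70.1017.
Field (20°×10°, letters A–R): lon ⌊15.9648/20⌋ = 0 → A; lat ⌊70.1017/10⌋ = 7 → H.
Square (2°×1°, digits 0–9): lon ⌊15.9648/2⌋ = 7; lat ⌊0.1017/1⌋ = 0.
Subsquare (5′×2.5′, letters a–x): lon ⌊1.9648/0.0833333⌋ = 23 → x; lat ⌊0.1017/0.0416667⌋ = 2 → c.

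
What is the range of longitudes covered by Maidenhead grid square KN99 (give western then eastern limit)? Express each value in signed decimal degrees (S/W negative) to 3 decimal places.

38.000, 40.000

Field K=10, N=13: +10·20° lon, +13·10° lat → SW at lon 20°, lat 40°.
Square 9, 9: +9·2° lon, +9·1° lat → SW at lon 38°, lat 49°.
Cell spans 2° lon × 1° lat.
west 38.000, east 40.000.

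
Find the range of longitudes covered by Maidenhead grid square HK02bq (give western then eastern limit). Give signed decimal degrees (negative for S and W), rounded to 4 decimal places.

-39.9167, -39.8333

Field H=7, K=10: +7·20° lon, +10·10° lat → SW at lon -40°, lat 10°.
Square 0, 2: +0·2° lon, +2·1° lat → SW at lon -40°, lat 12°.
Subsquare b=1, q=16: +1·0.0833333° lon, +16·0.0416667° lat → SW at lon -39.9167°, lat 12.6667°.
Cell spans 0.0833333° lon × 0.0416667° lat.
west -39.9167, east -39.8333.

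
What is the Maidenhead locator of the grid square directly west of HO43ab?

Longitude subsquare a = 0; −1 → -1, wraps to 23 = x, carry into square.
Longitude square 4; −1 → 3.
The latitude characters are unchanged.

HO33xb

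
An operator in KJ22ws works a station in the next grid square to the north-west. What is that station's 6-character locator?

KJ22vt

Longitude subsquare w = 22; −1 → 21 = v.
Latitude subsquare s = 18; +1 → 19 = t.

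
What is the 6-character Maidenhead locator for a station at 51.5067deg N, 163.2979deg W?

Offset from 180°W / 90°S: lon 16.7021°, lat 141.5067°.
Field: lon ⌊16.7021/20⌋ = 0 → A; lat ⌊141.5067/10⌋ = 14 → O.
Square: lon ⌊16.7021/2⌋ = 8; lat ⌊1.5067/1⌋ = 1.
Subsquare: lon ⌊0.7021/0.0833333⌋ = 8 → i; lat ⌊0.5067/0.0416667⌋ = 12 → m.

AO81im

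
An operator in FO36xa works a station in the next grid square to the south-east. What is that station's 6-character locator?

FO45ax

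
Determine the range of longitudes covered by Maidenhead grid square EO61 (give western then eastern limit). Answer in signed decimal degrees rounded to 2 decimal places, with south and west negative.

-88.00, -86.00

Field E=4, O=14: +4·20° lon, +14·10° lat → SW at lon -100°, lat 50°.
Square 6, 1: +6·2° lon, +1·1° lat → SW at lon -88°, lat 51°.
Cell spans 2° lon × 1° lat.
west -88.00, east -86.00.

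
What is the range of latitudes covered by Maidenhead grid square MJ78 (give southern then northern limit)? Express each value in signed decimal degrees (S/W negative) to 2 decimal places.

8.00, 9.00

Field M=12, J=9: +12·20° lon, +9·10° lat → SW at lon 60°, lat 0°.
Square 7, 8: +7·2° lon, +8·1° lat → SW at lon 74°, lat 8°.
Cell spans 2° lon × 1° lat.
south 8.00, north 9.00.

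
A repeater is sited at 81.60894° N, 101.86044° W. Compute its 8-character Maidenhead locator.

Offset from 180°W / 90°S: lon 78.13956°, lat 171.60894°.
Field: lon ⌊78.13956/20⌋ = 3 → D; lat ⌊171.60894/10⌋ = 17 → R.
Square: lon ⌊18.13956/2⌋ = 9; lat ⌊1.60894/1⌋ = 1.
Subsquare: lon ⌊0.13956/0.0833333⌋ = 1 → b; lat ⌊0.60894/0.0416667⌋ = 14 → o.
Extended square: lon ⌊0.05623/0.00833333⌋ = 6; lat ⌊0.02561/0.00416667⌋ = 6.

DR91bo66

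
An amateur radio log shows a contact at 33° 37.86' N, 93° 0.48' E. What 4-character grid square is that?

Offset from 180°W / 90°S: lon 273.01°, lat 123.63°.
Field: lon ⌊273.01/20⌋ = 13 → N; lat ⌊123.63/10⌋ = 12 → M.
Square: lon ⌊13.01/2⌋ = 6; lat ⌊3.63/1⌋ = 3.

NM63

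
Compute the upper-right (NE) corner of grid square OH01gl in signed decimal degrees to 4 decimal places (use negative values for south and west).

Field O=14, H=7: +14·20° lon, +7·10° lat → SW at lon 100°, lat -20°.
Square 0, 1: +0·2° lon, +1·1° lat → SW at lon 100°, lat -19°.
Subsquare g=6, l=11: +6·0.0833333° lon, +11·0.0416667° lat → SW at lon 100.5°, lat -18.5417°.
Cell spans 0.0833333° lon × 0.0416667° lat. NE corner is SW corner plus one full cell.
latitude -18.5000, longitude 100.5833.

-18.5000, 100.5833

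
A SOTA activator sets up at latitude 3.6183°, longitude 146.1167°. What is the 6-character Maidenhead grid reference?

Add 180° to longitude and 90° to latitude: 326.1167, 93.6183.
Field: 326.1167/20 → 16 → Q, 93.6183/10 → 9 → J; chars QJ.
Square: 6.1167/2 → 3, 3.6183/1 → 3; chars 33.
Subsquare: 0.1167/0.0833333 → 1 → b, 0.6183/0.0416667 → 14 → o; chars bo.

QJ33bo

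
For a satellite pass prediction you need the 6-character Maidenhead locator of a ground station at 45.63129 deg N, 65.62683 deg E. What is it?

MN25tp

Add 180° to longitude and 90° to latitude: 245.6268, 135.6313.
Field: 245.6268/20 → 12 → M, 135.6313/10 → 13 → N; chars MN.
Square: 5.6268/2 → 2, 5.6313/1 → 5; chars 25.
Subsquare: 1.6268/0.0833333 → 19 → t, 0.6313/0.0416667 → 15 → p; chars tp.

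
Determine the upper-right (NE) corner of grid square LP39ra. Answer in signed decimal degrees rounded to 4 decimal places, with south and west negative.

69.0417, 47.5000

Field L=11, P=15: +11·20° lon, +15·10° lat → SW at lon 40°, lat 60°.
Square 3, 9: +3·2° lon, +9·1° lat → SW at lon 46°, lat 69°.
Subsquare r=17, a=0: +17·0.0833333° lon, +0·0.0416667° lat → SW at lon 47.4167°, lat 69°.
Cell spans 0.0833333° lon × 0.0416667° lat. NE corner is SW corner plus one full cell.
latitude 69.0417, longitude 47.5000.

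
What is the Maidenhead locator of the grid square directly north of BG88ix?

BG89ia

Latitude subsquare x = 23; +1 → 24, wraps to 0 = a, carry into square.
Latitude square 8; +1 → 9.
The longitude characters are unchanged.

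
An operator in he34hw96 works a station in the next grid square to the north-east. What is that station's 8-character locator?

HE34iw07

Longitude extended square 9; +1 → 10, wraps to 0, carry into subsquare.
Longitude subsquare h = 7; +1 → 8 = i.
Latitude extended square 6; +1 → 7.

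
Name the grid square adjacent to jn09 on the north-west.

Longitude square 0; −1 → -1, wraps to 9, carry into field.
Longitude field J = 9; −1 → 8 = I.
Latitude square 9; +1 → 10, wraps to 0, carry into field.
Latitude field N = 13; +1 → 14 = O.

IO90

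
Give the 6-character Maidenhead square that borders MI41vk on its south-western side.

MI41uj

Longitude subsquare v = 21; −1 → 20 = u.
Latitude subsquare k = 10; −1 → 9 = j.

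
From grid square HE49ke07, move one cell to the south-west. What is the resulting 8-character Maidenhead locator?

HE49je96

Longitude extended square 0; −1 → -1, wraps to 9, carry into subsquare.
Longitude subsquare k = 10; −1 → 9 = j.
Latitude extended square 7; −1 → 6.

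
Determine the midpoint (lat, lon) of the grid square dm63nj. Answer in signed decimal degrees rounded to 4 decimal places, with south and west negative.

33.3958, -106.8750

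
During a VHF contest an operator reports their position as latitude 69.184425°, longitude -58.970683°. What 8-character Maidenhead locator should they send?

GP09me34

Shift to the Maidenhead origin (180°W, 90°S): lon 121.02932, lat 159.18443.
Field (20°×10°, letters A–R): lon ⌊121.02932/20⌋ = 6 → G; lat ⌊159.18443/10⌋ = 15 → P.
Square (2°×1°, digits 0–9): lon ⌊1.02932/2⌋ = 0; lat ⌊9.18443/1⌋ = 9.
Subsquare (5′×2.5′, letters a–x): lon ⌊1.02932/0.0833333⌋ = 12 → m; lat ⌊0.18443/0.0416667⌋ = 4 → e.
Extended square (30″×15″, digits 0–9): lon ⌊0.02932/0.00833333⌋ = 3; lat ⌊0.01776/0.00416667⌋ = 4.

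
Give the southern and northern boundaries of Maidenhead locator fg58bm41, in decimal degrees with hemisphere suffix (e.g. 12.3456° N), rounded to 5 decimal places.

21.49583° S, 21.49167° S

Field F=5, G=6: +5·20° lon, +6·10° lat → SW at lon -80°, lat -30°.
Square 5, 8: +5·2° lon, +8·1° lat → SW at lon -70°, lat -22°.
Subsquare b=1, m=12: +1·0.0833333° lon, +12·0.0416667° lat → SW at lon -69.9167°, lat -21.5°.
Extended square 4, 1: +4·0.00833333° lon, +1·0.00416667° lat → SW at lon -69.8833°, lat -21.4958°.
Cell spans 0.00833333° lon × 0.00416667° lat.
south 21.49583° S, north 21.49167° S.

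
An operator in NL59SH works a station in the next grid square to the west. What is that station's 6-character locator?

NL59rh

Longitude subsquare s = 18; −1 → 17 = r.
The latitude characters are unchanged.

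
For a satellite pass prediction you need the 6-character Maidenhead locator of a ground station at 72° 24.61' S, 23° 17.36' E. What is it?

Shift to the Maidenhead origin (180°W, 90°S): lon 203.2893, lat 17.5898.
Field: lon ⌊203.2893/20⌋ = 10 → K; lat ⌊17.5898/10⌋ = 1 → B.
Square: lon ⌊3.2893/2⌋ = 1; lat ⌊7.5898/1⌋ = 7.
Subsquare: lon ⌊1.2893/0.0833333⌋ = 15 → p; lat ⌊0.5898/0.0416667⌋ = 14 → o.

KB17po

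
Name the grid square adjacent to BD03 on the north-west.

AD94

Longitude square 0; −1 → -1, wraps to 9, carry into field.
Longitude field B = 1; −1 → 0 = A.
Latitude square 3; +1 → 4.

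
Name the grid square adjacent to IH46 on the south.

IH45

Latitude square 6; −1 → 5.
The longitude characters are unchanged.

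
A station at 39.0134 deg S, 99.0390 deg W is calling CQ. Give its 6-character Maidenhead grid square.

Offset from 180°W / 90°S: lon 80.9610°, lat 50.9866°.
Field: 80.9610/20 → 4 → E, 50.9866/10 → 5 → F; chars EF.
Square: 0.9610/2 → 0, 0.9866/1 → 0; chars 00.
Subsquare: 0.9610/0.0833333 → 11 → l, 0.9866/0.0416667 → 23 → x; chars lx.

EF00lx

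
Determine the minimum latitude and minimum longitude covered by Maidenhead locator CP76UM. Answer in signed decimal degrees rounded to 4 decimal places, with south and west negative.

66.5000, -124.3333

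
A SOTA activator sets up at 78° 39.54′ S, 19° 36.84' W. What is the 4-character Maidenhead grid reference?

IB01

Shift to the Maidenhead origin (180°W, 90°S): lon 160.39, lat 11.34.
Field: 160.39/20 → 8 → I, 11.34/10 → 1 → B; chars IB.
Square: 0.39/2 → 0, 1.34/1 → 1; chars 01.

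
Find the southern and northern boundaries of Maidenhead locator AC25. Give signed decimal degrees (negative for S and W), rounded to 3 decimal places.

-65.000, -64.000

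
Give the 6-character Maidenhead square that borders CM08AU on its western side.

Longitude subsquare a = 0; −1 → -1, wraps to 23 = x, carry into square.
Longitude square 0; −1 → -1, wraps to 9, carry into field.
Longitude field C = 2; −1 → 1 = B.
The latitude characters are unchanged.

BM98xu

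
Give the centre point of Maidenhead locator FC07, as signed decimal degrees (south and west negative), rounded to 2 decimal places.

-62.50, -79.00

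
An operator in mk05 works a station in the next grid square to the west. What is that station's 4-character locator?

LK95

Longitude square 0; −1 → -1, wraps to 9, carry into field.
Longitude field M = 12; −1 → 11 = L.
The latitude characters are unchanged.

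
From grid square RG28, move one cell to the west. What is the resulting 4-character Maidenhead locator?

RG18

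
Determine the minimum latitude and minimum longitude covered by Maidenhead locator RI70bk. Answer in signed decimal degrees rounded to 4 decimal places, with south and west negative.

-9.5833, 174.0833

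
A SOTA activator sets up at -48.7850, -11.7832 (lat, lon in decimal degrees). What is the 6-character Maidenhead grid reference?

IE41cf

Shift to the Maidenhead origin (180°W, 90°S): lon 168.2168, lat 41.2150.
Field (20°×10°, letters A–R): 168.2168/20 → 8 → I, 41.2150/10 → 4 → E; chars IE.
Square (2°×1°, digits 0–9): 8.2168/2 → 4, 1.2150/1 → 1; chars 41.
Subsquare (5′×2.5′, letters a–x): 0.2168/0.0833333 → 2 → c, 0.2150/0.0416667 → 5 → f; chars cf.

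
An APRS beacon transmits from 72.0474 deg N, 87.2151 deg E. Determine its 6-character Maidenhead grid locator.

Shift to the Maidenhead origin (180°W, 90°S): lon 267.2151, lat 162.0474.
Field: 267.2151/20 → 13 → N, 162.0474/10 → 16 → Q; chars NQ.
Square: 7.2151/2 → 3, 2.0474/1 → 2; chars 32.
Subsquare: 1.2151/0.0833333 → 14 → o, 0.0474/0.0416667 → 1 → b; chars ob.

NQ32ob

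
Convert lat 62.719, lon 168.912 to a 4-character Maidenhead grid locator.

Shift to the Maidenhead origin (180°W, 90°S): lon 348.91, lat 152.72.
Field (20°×10°, letters A–R): lon ⌊348.91/20⌋ = 17 → R; lat ⌊152.72/10⌋ = 15 → P.
Square (2°×1°, digits 0–9): lon ⌊8.91/2⌋ = 4; lat ⌊2.72/1⌋ = 2.

RP42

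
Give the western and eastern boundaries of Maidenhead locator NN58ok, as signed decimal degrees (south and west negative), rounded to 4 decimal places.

91.1667, 91.2500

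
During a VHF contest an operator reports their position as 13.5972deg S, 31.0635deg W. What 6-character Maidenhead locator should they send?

Offset from 180°W / 90°S: lon 148.9365°, lat 76.4028°.
Field: lon ⌊148.9365/20⌋ = 7 → H; lat ⌊76.4028/10⌋ = 7 → H.
Square: lon ⌊8.9365/2⌋ = 4; lat ⌊6.4028/1⌋ = 6.
Subsquare: lon ⌊0.9365/0.0833333⌋ = 11 → l; lat ⌊0.4028/0.0416667⌋ = 9 → j.

HH46lj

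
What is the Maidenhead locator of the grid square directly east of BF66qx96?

BF66rx06

Longitude extended square 9; +1 → 10, wraps to 0, carry into subsquare.
Longitude subsquare q = 16; +1 → 17 = r.
The latitude characters are unchanged.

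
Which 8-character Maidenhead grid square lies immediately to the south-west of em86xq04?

EM86wq93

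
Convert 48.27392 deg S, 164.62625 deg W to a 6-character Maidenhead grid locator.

Offset from 180°W / 90°S: lon 15.3738°, lat 41.7261°.
Field (20°×10°, letters A–R): 15.3738/20 → 0 → A, 41.7261/10 → 4 → E; chars AE.
Square (2°×1°, digits 0–9): 15.3738/2 → 7, 1.7261/1 → 1; chars 71.
Subsquare (5′×2.5′, letters a–x): 1.3738/0.0833333 → 16 → q, 0.7261/0.0416667 → 17 → r; chars qr.

AE71qr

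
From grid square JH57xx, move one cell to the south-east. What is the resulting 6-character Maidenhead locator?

JH67aw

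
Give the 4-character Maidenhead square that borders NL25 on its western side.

Longitude square 2; −1 → 1.
The latitude characters are unchanged.

NL15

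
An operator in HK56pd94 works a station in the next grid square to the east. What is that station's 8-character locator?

HK56qd04

Longitude extended square 9; +1 → 10, wraps to 0, carry into subsquare.
Longitude subsquare p = 15; +1 → 16 = q.
The latitude characters are unchanged.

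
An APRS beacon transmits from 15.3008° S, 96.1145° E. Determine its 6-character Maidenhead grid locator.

Offset from 180°W / 90°S: lon 276.1145°, lat 74.6992°.
Field: 276.1145/20 → 13 → N, 74.6992/10 → 7 → H; chars NH.
Square: 16.1145/2 → 8, 4.6992/1 → 4; chars 84.
Subsquare: 0.1145/0.0833333 → 1 → b, 0.6992/0.0416667 → 16 → q; chars bq.

NH84bq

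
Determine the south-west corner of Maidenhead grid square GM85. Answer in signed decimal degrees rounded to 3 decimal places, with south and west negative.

35.000, -44.000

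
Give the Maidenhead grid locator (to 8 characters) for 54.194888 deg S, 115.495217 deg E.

OD75rt93

Add 180° to longitude and 90° to latitude: 295.49522, 35.80511.
Field: lon ⌊295.49522/20⌋ = 14 → O; lat ⌊35.80511/10⌋ = 3 → D.
Square: lon ⌊15.49522/2⌋ = 7; lat ⌊5.80511/1⌋ = 5.
Subsquare: lon ⌊1.49522/0.0833333⌋ = 17 → r; lat ⌊0.80511/0.0416667⌋ = 19 → t.
Extended square: lon ⌊0.07855/0.00833333⌋ = 9; lat ⌊0.01345/0.00416667⌋ = 3.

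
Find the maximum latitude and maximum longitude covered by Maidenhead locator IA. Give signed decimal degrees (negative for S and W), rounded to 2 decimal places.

Field I=8, A=0: +8·20° lon, +0·10° lat → SW at lon -20°, lat -90°.
Cell spans 20° lon × 10° lat. NE corner is SW corner plus one full cell.
latitude -80.00, longitude 0.00.

-80.00, 0.00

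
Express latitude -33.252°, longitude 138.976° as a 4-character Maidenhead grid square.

Add 180° to longitude and 90° to latitude: 318.98, 56.75.
Field (20°×10°, letters A–R): lon ⌊318.98/20⌋ = 15 → P; lat ⌊56.75/10⌋ = 5 → F.
Square (2°×1°, digits 0–9): lon ⌊18.98/2⌋ = 9; lat ⌊6.75/1⌋ = 6.

PF96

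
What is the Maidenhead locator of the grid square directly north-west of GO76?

Longitude square 7; −1 → 6.
Latitude square 6; +1 → 7.

GO67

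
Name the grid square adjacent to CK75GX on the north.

Latitude subsquare x = 23; +1 → 24, wraps to 0 = a, carry into square.
Latitude square 5; +1 → 6.
The longitude characters are unchanged.

CK76ga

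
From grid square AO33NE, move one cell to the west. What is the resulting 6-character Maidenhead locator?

Longitude subsquare n = 13; −1 → 12 = m.
The latitude characters are unchanged.

AO33me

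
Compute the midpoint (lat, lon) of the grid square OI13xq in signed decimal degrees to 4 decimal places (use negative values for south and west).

Field O=14, I=8: +14·20° lon, +8·10° lat → SW at lon 100°, lat -10°.
Square 1, 3: +1·2° lon, +3·1° lat → SW at lon 102°, lat -7°.
Subsquare x=23, q=16: +23·0.0833333° lon, +16·0.0416667° lat → SW at lon 103.917°, lat -6.33333°.
Cell spans 0.0833333° lon × 0.0416667° lat. Centre is SW corner plus half of each.
latitude -6.3125, longitude 103.9583.

-6.3125, 103.9583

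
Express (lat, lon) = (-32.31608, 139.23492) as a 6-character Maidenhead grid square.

PF97oq

Add 180° to longitude and 90° to latitude: 319.2349, 57.6839.
Field (20°×10°, letters A–R): lon ⌊319.2349/20⌋ = 15 → P; lat ⌊57.6839/10⌋ = 5 → F.
Square (2°×1°, digits 0–9): lon ⌊19.2349/2⌋ = 9; lat ⌊7.6839/1⌋ = 7.
Subsquare (5′×2.5′, letters a–x): lon ⌊1.2349/0.0833333⌋ = 14 → o; lat ⌊0.6839/0.0416667⌋ = 16 → q.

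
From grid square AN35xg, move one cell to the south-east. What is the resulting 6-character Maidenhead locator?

AN45af

Longitude subsquare x = 23; +1 → 24, wraps to 0 = a, carry into square.
Longitude square 3; +1 → 4.
Latitude subsquare g = 6; −1 → 5 = f.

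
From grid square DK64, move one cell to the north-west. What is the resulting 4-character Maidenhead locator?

DK55

Longitude square 6; −1 → 5.
Latitude square 4; +1 → 5.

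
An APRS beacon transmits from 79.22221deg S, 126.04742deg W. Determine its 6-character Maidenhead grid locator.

CB60xs

Add 180° to longitude and 90° to latitude: 53.9526, 10.7778.
Field: lon ⌊53.9526/20⌋ = 2 → C; lat ⌊10.7778/10⌋ = 1 → B.
Square: lon ⌊13.9526/2⌋ = 6; lat ⌊0.7778/1⌋ = 0.
Subsquare: lon ⌊1.9526/0.0833333⌋ = 23 → x; lat ⌊0.7778/0.0416667⌋ = 18 → s.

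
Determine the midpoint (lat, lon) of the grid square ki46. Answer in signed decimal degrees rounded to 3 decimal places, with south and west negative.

Field K=10, I=8: +10·20° lon, +8·10° lat → SW at lon 20°, lat -10°.
Square 4, 6: +4·2° lon, +6·1° lat → SW at lon 28°, lat -4°.
Cell spans 2° lon × 1° lat. Centre is SW corner plus half of each.
latitude -3.500, longitude 29.000.

-3.500, 29.000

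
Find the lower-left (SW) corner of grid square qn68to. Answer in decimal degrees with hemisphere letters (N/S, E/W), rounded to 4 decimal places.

Field Q=16, N=13: +16·20° lon, +13·10° lat → SW at lon 140°, lat 40°.
Square 6, 8: +6·2° lon, +8·1° lat → SW at lon 152°, lat 48°.
Subsquare t=19, o=14: +19·0.0833333° lon, +14·0.0416667° lat → SW at lon 153.583°, lat 48.5833°.
latitude 48.5833° N, longitude 153.5833° E.

48.5833° N, 153.5833° E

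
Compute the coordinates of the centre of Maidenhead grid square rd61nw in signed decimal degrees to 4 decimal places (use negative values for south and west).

-58.0625, 173.1250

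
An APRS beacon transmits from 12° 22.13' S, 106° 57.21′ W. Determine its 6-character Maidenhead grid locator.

DH67mp

Offset from 180°W / 90°S: lon 73.0465°, lat 77.6312°.
Field: lon ⌊73.0465/20⌋ = 3 → D; lat ⌊77.6312/10⌋ = 7 → H.
Square: lon ⌊13.0465/2⌋ = 6; lat ⌊7.6312/1⌋ = 7.
Subsquare: lon ⌊1.0465/0.0833333⌋ = 12 → m; lat ⌊0.6312/0.0416667⌋ = 15 → p.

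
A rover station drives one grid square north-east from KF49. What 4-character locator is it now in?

KG50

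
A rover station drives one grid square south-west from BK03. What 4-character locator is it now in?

AK92

Longitude square 0; −1 → -1, wraps to 9, carry into field.
Longitude field B = 1; −1 → 0 = A.
Latitude square 3; −1 → 2.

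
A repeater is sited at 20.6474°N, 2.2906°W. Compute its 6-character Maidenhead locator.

IL80up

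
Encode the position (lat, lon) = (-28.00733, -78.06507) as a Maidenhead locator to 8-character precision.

Shift to the Maidenhead origin (180°W, 90°S): lon 101.93493, lat 61.99267.
Field (20°×10°, letters A–R): 101.93493/20 → 5 → F, 61.99267/10 → 6 → G; chars FG.
Square (2°×1°, digits 0–9): 1.93493/2 → 0, 1.99267/1 → 1; chars 01.
Subsquare (5′×2.5′, letters a–x): 1.93493/0.0833333 → 23 → x, 0.99267/0.0416667 → 23 → x; chars xx.
Extended square (30″×15″, digits 0–9): 0.01826/0.00833333 → 2, 0.03434/0.00416667 → 8; chars 28.

FG01xx28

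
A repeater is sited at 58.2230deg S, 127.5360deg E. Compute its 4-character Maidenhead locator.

PD31

Add 180° to longitude and 90° to latitude: 307.54, 31.78.
Field: lon ⌊307.54/20⌋ = 15 → P; lat ⌊31.78/10⌋ = 3 → D.
Square: lon ⌊7.54/2⌋ = 3; lat ⌊1.78/1⌋ = 1.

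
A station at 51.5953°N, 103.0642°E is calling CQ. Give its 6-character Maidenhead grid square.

OO11mo

Offset from 180°W / 90°S: lon 283.0642°, lat 141.5953°.
Field: lon ⌊283.0642/20⌋ = 14 → O; lat ⌊141.5953/10⌋ = 14 → O.
Square: lon ⌊3.0642/2⌋ = 1; lat ⌊1.5953/1⌋ = 1.
Subsquare: lon ⌊1.0642/0.0833333⌋ = 12 → m; lat ⌊0.5953/0.0416667⌋ = 14 → o.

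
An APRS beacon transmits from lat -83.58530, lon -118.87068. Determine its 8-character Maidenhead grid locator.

Add 180° to longitude and 90° to latitude: 61.12932, 6.41470.
Field: 61.12932/20 → 3 → D, 6.41470/10 → 0 → A; chars DA.
Square: 1.12932/2 → 0, 6.41470/1 → 6; chars 06.
Subsquare: 1.12932/0.0833333 → 13 → n, 0.41470/0.0416667 → 9 → j; chars nj.
Extended square: 0.04599/0.00833333 → 5, 0.03970/0.00416667 → 9; chars 59.

DA06nj59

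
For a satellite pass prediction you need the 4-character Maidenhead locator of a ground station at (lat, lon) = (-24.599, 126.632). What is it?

Offset from 180°W / 90°S: lon 306.63°, lat 65.40°.
Field: lon ⌊306.63/20⌋ = 15 → P; lat ⌊65.40/10⌋ = 6 → G.
Square: lon ⌊6.63/2⌋ = 3; lat ⌊5.40/1⌋ = 5.

PG35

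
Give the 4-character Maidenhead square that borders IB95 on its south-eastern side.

Longitude square 9; +1 → 10, wraps to 0, carry into field.
Longitude field I = 8; +1 → 9 = J.
Latitude square 5; −1 → 4.

JB04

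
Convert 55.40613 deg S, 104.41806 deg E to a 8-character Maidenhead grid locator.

Shift to the Maidenhead origin (180°W, 90°S): lon 284.41806, lat 34.59387.
Field: lon ⌊284.41806/20⌋ = 14 → O; lat ⌊34.59387/10⌋ = 3 → D.
Square: lon ⌊4.41806/2⌋ = 2; lat ⌊4.59387/1⌋ = 4.
Subsquare: lon ⌊0.41806/0.0833333⌋ = 5 → f; lat ⌊0.59387/0.0416667⌋ = 14 → o.
Extended square: lon ⌊0.00139/0.00833333⌋ = 0; lat ⌊0.01054/0.00416667⌋ = 2.

OD24fo02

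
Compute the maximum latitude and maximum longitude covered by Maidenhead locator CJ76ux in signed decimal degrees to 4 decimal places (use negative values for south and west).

7.0000, -124.2500

Field C=2, J=9: +2·20° lon, +9·10° lat → SW at lon -140°, lat 0°.
Square 7, 6: +7·2° lon, +6·1° lat → SW at lon -126°, lat 6°.
Subsquare u=20, x=23: +20·0.0833333° lon, +23·0.0416667° lat → SW at lon -124.333°, lat 6.95833°.
Cell spans 0.0833333° lon × 0.0416667° lat. NE corner is SW corner plus one full cell.
latitude 7.0000, longitude -124.2500.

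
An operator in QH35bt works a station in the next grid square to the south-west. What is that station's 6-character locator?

QH35as

Longitude subsquare b = 1; −1 → 0 = a.
Latitude subsquare t = 19; −1 → 18 = s.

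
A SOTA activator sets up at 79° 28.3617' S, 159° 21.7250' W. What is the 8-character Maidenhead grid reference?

BB00hm66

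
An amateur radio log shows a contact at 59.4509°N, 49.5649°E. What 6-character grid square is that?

LO49sk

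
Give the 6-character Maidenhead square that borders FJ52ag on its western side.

FJ42xg

Longitude subsquare a = 0; −1 → -1, wraps to 23 = x, carry into square.
Longitude square 5; −1 → 4.
The latitude characters are unchanged.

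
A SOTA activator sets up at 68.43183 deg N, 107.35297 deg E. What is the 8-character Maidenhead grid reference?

Add 180° to longitude and 90° to latitude: 287.35297, 158.43183.
Field: lon ⌊287.35297/20⌋ = 14 → O; lat ⌊158.43183/10⌋ = 15 → P.
Square: lon ⌊7.35297/2⌋ = 3; lat ⌊8.43183/1⌋ = 8.
Subsquare: lon ⌊1.35297/0.0833333⌋ = 16 → q; lat ⌊0.43183/0.0416667⌋ = 10 → k.
Extended square: lon ⌊0.01964/0.00833333⌋ = 2; lat ⌊0.01516/0.00416667⌋ = 3.

OP38qk23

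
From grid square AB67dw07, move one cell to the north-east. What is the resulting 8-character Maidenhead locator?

AB67dw18

Longitude extended square 0; +1 → 1.
Latitude extended square 7; +1 → 8.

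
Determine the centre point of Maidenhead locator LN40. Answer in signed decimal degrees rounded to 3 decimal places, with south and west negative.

40.500, 49.000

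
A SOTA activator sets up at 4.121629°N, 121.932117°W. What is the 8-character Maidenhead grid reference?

CJ94ac89

Offset from 180°W / 90°S: lon 58.06788°, lat 94.12163°.
Field: lon ⌊58.06788/20⌋ = 2 → C; lat ⌊94.12163/10⌋ = 9 → J.
Square: lon ⌊18.06788/2⌋ = 9; lat ⌊4.12163/1⌋ = 4.
Subsquare: lon ⌊0.06788/0.0833333⌋ = 0 → a; lat ⌊0.12163/0.0416667⌋ = 2 → c.
Extended square: lon ⌊0.06788/0.00833333⌋ = 8; lat ⌊0.03830/0.00416667⌋ = 9.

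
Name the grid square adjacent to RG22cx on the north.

Latitude subsquare x = 23; +1 → 24, wraps to 0 = a, carry into square.
Latitude square 2; +1 → 3.
The longitude characters are unchanged.

RG23ca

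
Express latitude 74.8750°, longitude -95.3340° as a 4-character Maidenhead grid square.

EQ24

Shift to the Maidenhead origin (180°W, 90°S): lon 84.67, lat 164.88.
Field (20°×10°, letters A–R): lon ⌊84.67/20⌋ = 4 → E; lat ⌊164.88/10⌋ = 16 → Q.
Square (2°×1°, digits 0–9): lon ⌊4.67/2⌋ = 2; lat ⌊4.88/1⌋ = 4.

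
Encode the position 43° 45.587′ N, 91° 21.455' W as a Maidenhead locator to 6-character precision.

EN43hs

Add 180° to longitude and 90° to latitude: 88.6424, 133.7598.
Field: 88.6424/20 → 4 → E, 133.7598/10 → 13 → N; chars EN.
Square: 8.6424/2 → 4, 3.7598/1 → 3; chars 43.
Subsquare: 0.6424/0.0833333 → 7 → h, 0.7598/0.0416667 → 18 → s; chars hs.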